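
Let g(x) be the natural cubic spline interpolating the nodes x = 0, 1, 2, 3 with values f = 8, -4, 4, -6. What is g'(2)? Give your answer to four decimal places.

2.2667

Put m_i = g'' at the i-th knot. Here h = (1, 1, 1) and Δ = (-12, 8, -10), so the interior equations h_(i-1)·m_(i-1) + 2(h_(i-1)+h_i)·m_i + h_i·m_(i+1) = 6(Δ_i − Δ_(i-1)) read
  1·m_0 + 4·m_1 + 1·m_2 = 6(Δ_1 - Δ_0) = 120
  1·m_1 + 4·m_2 + 1·m_3 = 6(Δ_2 - Δ_1) = -108
Natural end conditions: m_0 = m_3 = 0.
Solving the tridiagonal system: m_0 = 0, m_1 = 196/5, m_2 = -184/5, m_3 = 0.
On [2, 3], g'(x) = b_2 + 2c_2·(x - 2) + 3d_2·(x - 2)² with b_2 = Δ_2 - h_2(2m_2 + m_3)/6 = 34/15, c_2 = m_2/2 = -92/5, d_2 = (m_3 - m_2)/(6h_2) = 92/15. So g'(2) = 34/15.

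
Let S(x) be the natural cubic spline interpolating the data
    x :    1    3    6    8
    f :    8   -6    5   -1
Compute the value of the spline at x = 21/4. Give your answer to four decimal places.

2.5158

Put M_i = S'' at the i-th knot. Here h = (2, 3, 2) and Δ = (-7, 11/3, -3), so the interior equations h_(i-1)·M_(i-1) + 2(h_(i-1)+h_i)·M_i + h_i·M_(i+1) = 6(Δ_i − Δ_(i-1)) read
  2·M_0 + 10·M_1 + 3·M_2 = 6(Δ_1 - Δ_0) = 64
  3·M_1 + 10·M_2 + 2·M_3 = 6(Δ_2 - Δ_1) = -40
Natural end conditions: M_0 = M_3 = 0.
Hence M_0 = 0, M_1 = 760/91, M_2 = -592/91, M_3 = 0.
On [3, 6], S(x) = -6 - 391/273·(x - 3) + 380/91·(x - 3)² - 52/63·(x - 3)³.
With (x - 3) = 9/4: S(21/4) = 3663/1456.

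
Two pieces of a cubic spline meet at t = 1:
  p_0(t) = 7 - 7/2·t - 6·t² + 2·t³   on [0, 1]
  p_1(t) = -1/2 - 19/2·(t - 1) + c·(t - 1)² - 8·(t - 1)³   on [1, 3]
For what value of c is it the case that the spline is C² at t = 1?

p_0''(t) = -12 + 12·t, so p_0''(1) = 0. On the right, p_1''(1) = 2c, so c = 0.

0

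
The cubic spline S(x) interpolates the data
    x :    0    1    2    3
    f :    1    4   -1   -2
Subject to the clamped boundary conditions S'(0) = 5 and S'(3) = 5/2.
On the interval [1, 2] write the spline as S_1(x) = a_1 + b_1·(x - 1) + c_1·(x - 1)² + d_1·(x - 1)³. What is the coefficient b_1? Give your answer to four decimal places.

-1.5667

Write m_i for S''(x_i). With h_i = 1, 1, 1 and divided differences Δ_i = 3, -5, -1, the continuity of S' gives the tridiagonal system
  1·m_0 + 4·m_1 + 1·m_2 = 6(Δ_1 - Δ_0) = -48
  1·m_1 + 4·m_2 + 1·m_3 = 6(Δ_2 - Δ_1) = 24
Clamped end conditions give two more equations: 2h_0·m_0 + h_0·m_1 = 6(Δ_0 - S'(0)) = -12 and h_2·m_2 + 2h_2·m_3 = 6(S'(3) - Δ_2) = 21.
Hence m_0 = 17/15, m_1 = -214/15, m_2 = 119/15, m_3 = 98/15.
On [1, 2], with S_1(x) = a_1 + b_1·(x - 1) + c_1·(x - 1)² + d_1·(x - 1)³: c_1 = m_1/2 = -107/15, d_1 = (m_2 - m_1)/(6h_1) = 37/10, b_1 = Δ_1 - h_1(2m_1 + m_2)/6 = -47/30.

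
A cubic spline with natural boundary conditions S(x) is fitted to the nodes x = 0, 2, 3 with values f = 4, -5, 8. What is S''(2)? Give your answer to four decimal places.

Put M_i = S'' at the i-th knot. Here h = (2, 1) and Δ = (-9/2, 13), so the interior equations h_(i-1)·M_(i-1) + 2(h_(i-1)+h_i)·M_i + h_i·M_(i+1) = 6(Δ_i − Δ_(i-1)) read
  2·M_0 + 6·M_1 + 1·M_2 = 6(Δ_1 - Δ_0) = 105
Natural end conditions: M_0 = M_2 = 0.
Solving the tridiagonal system: M_0 = 0, M_1 = 35/2, M_2 = 0.

17.5000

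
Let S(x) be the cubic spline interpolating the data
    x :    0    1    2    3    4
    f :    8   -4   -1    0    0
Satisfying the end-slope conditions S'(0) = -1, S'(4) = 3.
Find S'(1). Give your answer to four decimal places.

Let M_i = S''(x_i). Step sizes h_i = 1, 1, 1, 1; slopes of the chords Δ_i = (y_(i+1) - y_i)/h_i = -12, 3, 1, 0.
  1·M_0 + 4·M_1 + 1·M_2 = 6(Δ_1 - Δ_0) = 90
  1·M_1 + 4·M_2 + 1·M_3 = 6(Δ_2 - Δ_1) = -12
  1·M_2 + 4·M_3 + 1·M_4 = 6(Δ_3 - Δ_2) = -6
Clamped end conditions give two more equations: 2h_0·M_0 + h_0·M_1 = 6(Δ_0 - S'(0)) = -66 and h_3·M_3 + 2h_3·M_4 = 6(S'(4) - Δ_3) = 18.
Forward elimination and back-substitution give M_0 = -733/14, M_1 = 271/7, M_2 = -25/2, M_3 = -5/7, M_4 = 131/14.
On [1, 2], S'(x) = b_1 + 2c_1·(x - 1) + 3d_1·(x - 1)² with b_1 = Δ_1 - h_1(2M_1 + M_2)/6 = -219/28, c_1 = M_1/2 = 271/14, d_1 = (M_2 - M_1)/(6h_1) = -239/28. So S'(1) = -219/28.

-7.8214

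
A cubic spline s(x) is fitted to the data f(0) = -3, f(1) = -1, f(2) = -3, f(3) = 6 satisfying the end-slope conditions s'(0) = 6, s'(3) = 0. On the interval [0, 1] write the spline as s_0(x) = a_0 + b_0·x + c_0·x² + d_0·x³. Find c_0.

With M_i denoting the second derivative at x_i, h_i = 1, 1, 1, and Δ_i = (y_(i+1) − y_i)/h_i = 2, -2, 9:
  1·M_0 + 4·M_1 + 1·M_2 = 6(Δ_1 - Δ_0) = -24
  1·M_1 + 4·M_2 + 1·M_3 = 6(Δ_2 - Δ_1) = 66
Clamped end conditions give two more equations: 2h_0·M_0 + h_0·M_1 = 6(Δ_0 - s'(0)) = -24 and h_2·M_2 + 2h_2·M_3 = 6(s'(3) - Δ_2) = -54.
Forward elimination and back-substitution give M_0 = -6, M_1 = -12, M_2 = 30, M_3 = -42.
On [0, 1], with s_0(x) = a_0 + b_0·x + c_0·x² + d_0·x³: c_0 = M_0/2 = -3, d_0 = (M_1 - M_0)/(6h_0) = -1, b_0 = Δ_0 - h_0(2M_0 + M_1)/6 = 6.

-3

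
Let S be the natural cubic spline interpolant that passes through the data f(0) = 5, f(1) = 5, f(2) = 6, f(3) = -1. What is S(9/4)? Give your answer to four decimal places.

4.9719

Let m_i = S''(x_i). Step sizes h_i = 1, 1, 1; slopes of the chords Δ_i = (y_(i+1) - y_i)/h_i = 0, 1, -7.
  1·m_0 + 4·m_1 + 1·m_2 = 6(Δ_1 - Δ_0) = 6
  1·m_1 + 4·m_2 + 1·m_3 = 6(Δ_2 - Δ_1) = -48
Natural end conditions: m_0 = m_3 = 0.
Hence m_0 = 0, m_1 = 24/5, m_2 = -66/5, m_3 = 0.
On [2, 3], S(t) = 6 - 13/5·(t - 2) - 33/5·(t - 2)² + 11/5·(t - 2)³.
With (t - 2) = 1/4: S(9/4) = 1591/320.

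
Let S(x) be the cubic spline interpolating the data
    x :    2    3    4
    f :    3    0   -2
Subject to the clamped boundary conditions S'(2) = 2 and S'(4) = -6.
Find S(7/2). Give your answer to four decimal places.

With m_i denoting the second derivative at x_i, h_i = 1, 1, and Δ_i = (y_(i+1) − y_i)/h_i = -3, -2:
  1·m_0 + 4·m_1 + 1·m_2 = 6(Δ_1 - Δ_0) = 6
Clamped end conditions give two more equations: 2h_0·m_0 + h_0·m_1 = 6(Δ_0 - S'(2)) = -30 and h_1·m_1 + 2h_1·m_2 = 6(S'(4) - Δ_1) = -24.
Solving the tridiagonal system: m_0 = -41/2, m_1 = 11, m_2 = -35/2.
On [3, 4], S(x) = 0 - 11/4·(x - 3) + 11/2·(x - 3)² - 19/4·(x - 3)³.
With (x - 3) = 1/2: S(7/2) = -19/32.

-0.5938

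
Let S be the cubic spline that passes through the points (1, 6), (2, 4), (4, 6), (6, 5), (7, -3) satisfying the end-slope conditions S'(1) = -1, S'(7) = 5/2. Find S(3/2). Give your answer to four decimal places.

Let σ_i = S''(x_i). Step sizes h_i = 1, 2, 2, 1; slopes of the chords Δ_i = (y_(i+1) - y_i)/h_i = -2, 1, -1/2, -8.
  1·σ_0 + 6·σ_1 + 2·σ_2 = 6(Δ_1 - Δ_0) = 18
  2·σ_1 + 8·σ_2 + 2·σ_3 = 6(Δ_2 - Δ_1) = -9
  2·σ_2 + 6·σ_3 + 1·σ_4 = 6(Δ_3 - Δ_2) = -45
Clamped end conditions give two more equations: 2h_0·σ_0 + h_0·σ_1 = 6(Δ_0 - S'(1)) = -6 and h_3·σ_3 + 2h_3·σ_4 = 6(S'(7) - Δ_3) = 63.
Solving: σ_0 = -607/132, σ_1 = 211/66, σ_2 = 41/24, σ_3 = -959/66, σ_4 = 5117/132.
On [1, 2], S(x) = 6 - 1·(x - 1) - 607/264·(x - 1)² + 343/264·(x - 1)³.
With (x - 1) = 1/2: S(3/2) = 10745/2112.

5.0876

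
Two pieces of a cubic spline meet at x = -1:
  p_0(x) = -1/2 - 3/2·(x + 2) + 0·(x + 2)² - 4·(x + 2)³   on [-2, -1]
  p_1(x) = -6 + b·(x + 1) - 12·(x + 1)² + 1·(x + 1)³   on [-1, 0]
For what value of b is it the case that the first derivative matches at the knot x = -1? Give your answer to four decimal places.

p_0'(x) = -3/2 + 0·(x + 2) - 12·(x + 2)², so p_0'(-1) = -27/2. On the right, p_1'(-1) = b, so b = -27/2.

-13.5000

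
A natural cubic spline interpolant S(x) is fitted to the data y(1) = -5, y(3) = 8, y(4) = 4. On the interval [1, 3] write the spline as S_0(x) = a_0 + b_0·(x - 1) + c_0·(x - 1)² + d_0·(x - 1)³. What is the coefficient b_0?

10

Let m_i = S''(x_i). Step sizes h_i = 2, 1; slopes of the chords Δ_i = (y_(i+1) - y_i)/h_i = 13/2, -4.
  2·m_0 + 6·m_1 + 1·m_2 = 6(Δ_1 - Δ_0) = -63
Natural end conditions: m_0 = m_2 = 0.
Solving the tridiagonal system: m_0 = 0, m_1 = -21/2, m_2 = 0.
On [1, 3], with S_0(x) = a_0 + b_0·(x - 1) + c_0·(x - 1)² + d_0·(x - 1)³: c_0 = m_0/2 = 0, d_0 = (m_1 - m_0)/(6h_0) = -7/8, b_0 = Δ_0 - h_0(2m_0 + m_1)/6 = 10.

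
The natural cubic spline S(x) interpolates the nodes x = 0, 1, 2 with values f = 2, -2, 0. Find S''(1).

9

With M_i denoting the second derivative at x_i, h_i = 1, 1, and Δ_i = (y_(i+1) − y_i)/h_i = -4, 2:
  1·M_0 + 4·M_1 + 1·M_2 = 6(Δ_1 - Δ_0) = 36
Natural end conditions: M_0 = M_2 = 0.
Forward elimination and back-substitution give M_0 = 0, M_1 = 9, M_2 = 0.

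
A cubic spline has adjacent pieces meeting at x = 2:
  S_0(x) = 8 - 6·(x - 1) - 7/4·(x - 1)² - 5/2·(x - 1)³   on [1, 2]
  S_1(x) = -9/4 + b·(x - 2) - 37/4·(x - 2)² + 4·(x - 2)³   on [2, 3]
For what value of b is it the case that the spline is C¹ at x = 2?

S_0'(x) = -6 - 7/2·(x - 1) - 15/2·(x - 1)², so S_0'(2) = -17. On the right, S_1'(2) = b, so b = -17.

-17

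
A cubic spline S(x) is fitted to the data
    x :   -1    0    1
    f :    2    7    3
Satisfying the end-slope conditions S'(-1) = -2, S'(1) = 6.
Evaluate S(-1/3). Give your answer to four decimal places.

5.5926

Write M_i for S''(x_i). With h_i = 1, 1 and divided differences Δ_i = 5, -4, the continuity of S' gives the tridiagonal system
  1·M_0 + 4·M_1 + 1·M_2 = 6(Δ_1 - Δ_0) = -54
Clamped end conditions give two more equations: 2h_0·M_0 + h_0·M_1 = 6(Δ_0 - S'(-1)) = 42 and h_1·M_1 + 2h_1·M_2 = 6(S'(1) - Δ_1) = 60.
Solving the tridiagonal system: M_0 = 77/2, M_1 = -35, M_2 = 95/2.
On [-1, 0], S(x) = 2 - 2·(x + 1) + 77/4·(x + 1)² - 49/4·(x + 1)³.
With (x + 1) = 2/3: S(-1/3) = 151/27.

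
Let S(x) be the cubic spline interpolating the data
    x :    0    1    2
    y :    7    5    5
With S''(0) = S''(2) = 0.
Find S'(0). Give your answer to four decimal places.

Write σ_i for S''(x_i). With h_i = 1, 1 and divided differences Δ_i = -2, 0, the continuity of S' gives the tridiagonal system
  1·σ_0 + 4·σ_1 + 1·σ_2 = 6(Δ_1 - Δ_0) = 12
Natural end conditions: σ_0 = σ_2 = 0.
Forward elimination and back-substitution give σ_0 = 0, σ_1 = 3, σ_2 = 0.
On [0, 1], S'(x) = b_0 + 2c_0·x + 3d_0·x² with b_0 = Δ_0 - h_0(2σ_0 + σ_1)/6 = -5/2, c_0 = σ_0/2 = 0, d_0 = (σ_1 - σ_0)/(6h_0) = 1/2. So S'(0) = -5/2.

-2.5000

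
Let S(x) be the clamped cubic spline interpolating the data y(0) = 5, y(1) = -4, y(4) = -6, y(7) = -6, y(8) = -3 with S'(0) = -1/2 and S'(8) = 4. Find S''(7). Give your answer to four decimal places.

With σ_i denoting the second derivative at x_i, h_i = 1, 3, 3, 1, and Δ_i = (y_(i+1) − y_i)/h_i = -9, -2/3, 0, 3:
  1·σ_0 + 8·σ_1 + 3·σ_2 = 6(Δ_1 - Δ_0) = 50
  3·σ_1 + 12·σ_2 + 3·σ_3 = 6(Δ_2 - Δ_1) = 4
  3·σ_2 + 8·σ_3 + 1·σ_4 = 6(Δ_3 - Δ_2) = 18
Clamped end conditions give two more equations: 2h_0·σ_0 + h_0·σ_1 = 6(Δ_0 - S'(0)) = -51 and h_3·σ_3 + 2h_3·σ_4 = 6(S'(8) - Δ_3) = 6.
Solving: σ_0 = -7489/240, σ_1 = 1369/120, σ_2 = -161/48, σ_3 = 401/120, σ_4 = 319/240.

3.3417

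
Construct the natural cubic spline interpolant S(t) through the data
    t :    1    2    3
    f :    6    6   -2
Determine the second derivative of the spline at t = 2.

Write σ_i for S''(x_i). With h_i = 1, 1 and divided differences Δ_i = 0, -8, the continuity of S' gives the tridiagonal system
  1·σ_0 + 4·σ_1 + 1·σ_2 = 6(Δ_1 - Δ_0) = -48
Natural end conditions: σ_0 = σ_2 = 0.
Solving: σ_0 = 0, σ_1 = -12, σ_2 = 0.

-12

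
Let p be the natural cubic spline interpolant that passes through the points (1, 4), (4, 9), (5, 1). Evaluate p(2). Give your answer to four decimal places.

8.8889

Let M_i = p''(x_i). Step sizes h_i = 3, 1; slopes of the chords Δ_i = (y_(i+1) - y_i)/h_i = 5/3, -8.
  3·M_0 + 8·M_1 + 1·M_2 = 6(Δ_1 - Δ_0) = -58
Natural end conditions: M_0 = M_2 = 0.
Solving the tridiagonal system: M_0 = 0, M_1 = -29/4, M_2 = 0.
On [1, 4], p(x) = 4 + 127/24·(x - 1) + 0·(x - 1)² - 29/72·(x - 1)³.
With (x - 1) = 1: p(2) = 80/9.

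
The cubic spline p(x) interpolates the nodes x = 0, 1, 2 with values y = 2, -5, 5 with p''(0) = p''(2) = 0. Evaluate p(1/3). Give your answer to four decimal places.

-1.5926

Write M_i for p''(x_i). With h_i = 1, 1 and divided differences Δ_i = -7, 10, the continuity of p' gives the tridiagonal system
  1·M_0 + 4·M_1 + 1·M_2 = 6(Δ_1 - Δ_0) = 102
Natural end conditions: M_0 = M_2 = 0.
Hence M_0 = 0, M_1 = 51/2, M_2 = 0.
On [0, 1], p(x) = 2 - 45/4·x + 0·x² + 17/4·x³.
With x = 1/3: p(1/3) = -43/27.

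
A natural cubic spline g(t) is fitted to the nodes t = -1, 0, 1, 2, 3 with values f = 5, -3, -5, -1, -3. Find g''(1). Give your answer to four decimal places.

10.2857

Let M_i = g''(x_i). Step sizes h_i = 1, 1, 1, 1; slopes of the chords Δ_i = (y_(i+1) - y_i)/h_i = -8, -2, 4, -2.
  1·M_0 + 4·M_1 + 1·M_2 = 6(Δ_1 - Δ_0) = 36
  1·M_1 + 4·M_2 + 1·M_3 = 6(Δ_2 - Δ_1) = 36
  1·M_2 + 4·M_3 + 1·M_4 = 6(Δ_3 - Δ_2) = -36
Natural end conditions: M_0 = M_4 = 0.
Hence M_0 = 0, M_1 = 45/7, M_2 = 72/7, M_3 = -81/7, M_4 = 0.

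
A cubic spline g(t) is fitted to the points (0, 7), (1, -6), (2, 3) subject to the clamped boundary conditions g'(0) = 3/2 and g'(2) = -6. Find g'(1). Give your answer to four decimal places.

-1.8750

Write M_i for g''(x_i). With h_i = 1, 1 and divided differences Δ_i = -13, 9, the continuity of g' gives the tridiagonal system
  1·M_0 + 4·M_1 + 1·M_2 = 6(Δ_1 - Δ_0) = 132
Clamped end conditions give two more equations: 2h_0·M_0 + h_0·M_1 = 6(Δ_0 - g'(0)) = -87 and h_1·M_1 + 2h_1·M_2 = 6(g'(2) - Δ_1) = -90.
Solving the tridiagonal system: M_0 = -321/4, M_1 = 147/2, M_2 = -327/4.
On [1, 2], g'(t) = b_1 + 2c_1·(t - 1) + 3d_1·(t - 1)² with b_1 = Δ_1 - h_1(2M_1 + M_2)/6 = -15/8, c_1 = M_1/2 = 147/4, d_1 = (M_2 - M_1)/(6h_1) = -207/8. So g'(1) = -15/8.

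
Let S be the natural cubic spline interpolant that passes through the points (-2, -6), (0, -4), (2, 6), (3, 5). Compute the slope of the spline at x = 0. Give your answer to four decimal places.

4.2727

With M_i denoting the second derivative at x_i, h_i = 2, 2, 1, and Δ_i = (y_(i+1) − y_i)/h_i = 1, 5, -1:
  2·M_0 + 8·M_1 + 2·M_2 = 6(Δ_1 - Δ_0) = 24
  2·M_1 + 6·M_2 + 1·M_3 = 6(Δ_2 - Δ_1) = -36
Natural end conditions: M_0 = M_3 = 0.
Solving: M_0 = 0, M_1 = 54/11, M_2 = -84/11, M_3 = 0.
On [0, 2], S'(x) = b_1 + 2c_1·x + 3d_1·x² with b_1 = Δ_1 - h_1(2M_1 + M_2)/6 = 47/11, c_1 = M_1/2 = 27/11, d_1 = (M_2 - M_1)/(6h_1) = -23/22. So S'(0) = 47/11.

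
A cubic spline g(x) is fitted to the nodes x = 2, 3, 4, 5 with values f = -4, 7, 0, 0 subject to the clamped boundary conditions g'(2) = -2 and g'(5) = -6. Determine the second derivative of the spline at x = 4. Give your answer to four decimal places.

31.7333

Let m_i = g''(x_i). Step sizes h_i = 1, 1, 1; slopes of the chords Δ_i = (y_(i+1) - y_i)/h_i = 11, -7, 0.
  1·m_0 + 4·m_1 + 1·m_2 = 6(Δ_1 - Δ_0) = -108
  1·m_1 + 4·m_2 + 1·m_3 = 6(Δ_2 - Δ_1) = 42
Clamped end conditions give two more equations: 2h_0·m_0 + h_0·m_1 = 6(Δ_0 - g'(2)) = 78 and h_2·m_2 + 2h_2·m_3 = 6(g'(5) - Δ_2) = -36.
Solving the tridiagonal system: m_0 = 968/15, m_1 = -766/15, m_2 = 476/15, m_3 = -508/15.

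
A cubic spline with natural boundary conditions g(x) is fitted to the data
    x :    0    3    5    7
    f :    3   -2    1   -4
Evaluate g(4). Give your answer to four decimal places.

-0.2434

With σ_i denoting the second derivative at x_i, h_i = 3, 2, 2, and Δ_i = (y_(i+1) − y_i)/h_i = -5/3, 3/2, -5/2:
  3·σ_0 + 10·σ_1 + 2·σ_2 = 6(Δ_1 - Δ_0) = 19
  2·σ_1 + 8·σ_2 + 2·σ_3 = 6(Δ_2 - Δ_1) = -24
Natural end conditions: σ_0 = σ_3 = 0.
Solving the tridiagonal system: σ_0 = 0, σ_1 = 50/19, σ_2 = -139/38, σ_3 = 0.
On [3, 5], g(x) = -2 + 55/57·(x - 3) + 25/19·(x - 3)² - 239/456·(x - 3)³.
With (x - 3) = 1: g(4) = -37/152.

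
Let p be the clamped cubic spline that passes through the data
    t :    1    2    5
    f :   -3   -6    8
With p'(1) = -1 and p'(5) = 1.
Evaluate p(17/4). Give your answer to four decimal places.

Let M_i = p''(x_i). Step sizes h_i = 1, 3; slopes of the chords Δ_i = (y_(i+1) - y_i)/h_i = -3, 14/3.
  1·M_0 + 8·M_1 + 3·M_2 = 6(Δ_1 - Δ_0) = 46
Clamped end conditions give two more equations: 2h_0·M_0 + h_0·M_1 = 6(Δ_0 - p'(1)) = -12 and h_1·M_1 + 2h_1·M_2 = 6(p'(5) - Δ_1) = -22.
Solving the tridiagonal system: M_0 = -45/4, M_1 = 21/2, M_2 = -107/12.
On [2, 5], p(t) = -6 - 11/8·(t - 2) + 21/4·(t - 2)² - 233/216·(t - 2)³.
With (t - 2) = 9/4: p(17/4) = 2661/512.

5.1973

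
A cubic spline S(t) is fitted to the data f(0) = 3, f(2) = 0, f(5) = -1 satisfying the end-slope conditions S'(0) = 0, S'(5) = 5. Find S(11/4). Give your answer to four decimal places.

-1.9352

Write m_i for S''(x_i). With h_i = 2, 3 and divided differences Δ_i = -3/2, -1/3, the continuity of S' gives the tridiagonal system
  2·m_0 + 10·m_1 + 3·m_2 = 6(Δ_1 - Δ_0) = 7
Clamped end conditions give two more equations: 2h_0·m_0 + h_0·m_1 = 6(Δ_0 - S'(0)) = -9 and h_1·m_1 + 2h_1·m_2 = 6(S'(5) - Δ_1) = 32.
Solving the tridiagonal system: m_0 = -39/20, m_1 = -3/5, m_2 = 169/30.
On [2, 5], S(t) = 0 - 51/20·(t - 2) - 3/10·(t - 2)² + 187/540·(t - 2)³.
With (t - 2) = 3/4: S(11/4) = -2477/1280.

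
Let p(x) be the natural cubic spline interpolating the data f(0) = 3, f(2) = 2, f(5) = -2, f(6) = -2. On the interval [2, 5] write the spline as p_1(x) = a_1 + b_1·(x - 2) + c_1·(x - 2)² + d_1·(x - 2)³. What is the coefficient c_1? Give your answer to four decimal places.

Let M_i = p''(x_i). Step sizes h_i = 2, 3, 1; slopes of the chords Δ_i = (y_(i+1) - y_i)/h_i = -1/2, -4/3, 0.
  2·M_0 + 10·M_1 + 3·M_2 = 6(Δ_1 - Δ_0) = -5
  3·M_1 + 8·M_2 + 1·M_3 = 6(Δ_2 - Δ_1) = 8
Natural end conditions: M_0 = M_3 = 0.
Forward elimination and back-substitution give M_0 = 0, M_1 = -64/71, M_2 = 95/71, M_3 = 0.
On [2, 5], with p_1(x) = a_1 + b_1·(x - 2) + c_1·(x - 2)² + d_1·(x - 2)³: c_1 = M_1/2 = -32/71, d_1 = (M_2 - M_1)/(6h_1) = 53/426, b_1 = Δ_1 - h_1(2M_1 + M_2)/6 = -469/426.

-0.4507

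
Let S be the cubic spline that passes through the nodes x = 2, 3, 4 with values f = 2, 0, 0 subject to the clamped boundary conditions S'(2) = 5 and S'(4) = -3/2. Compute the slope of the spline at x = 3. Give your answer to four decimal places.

-2.3750

With σ_i denoting the second derivative at x_i, h_i = 1, 1, and Δ_i = (y_(i+1) − y_i)/h_i = -2, 0:
  1·σ_0 + 4·σ_1 + 1·σ_2 = 6(Δ_1 - Δ_0) = 12
Clamped end conditions give two more equations: 2h_0·σ_0 + h_0·σ_1 = 6(Δ_0 - S'(2)) = -42 and h_1·σ_1 + 2h_1·σ_2 = 6(S'(4) - Δ_1) = -9.
Solving: σ_0 = -109/4, σ_1 = 25/2, σ_2 = -43/4.
On [3, 4], S'(x) = b_1 + 2c_1·(x - 3) + 3d_1·(x - 3)² with b_1 = Δ_1 - h_1(2σ_1 + σ_2)/6 = -19/8, c_1 = σ_1/2 = 25/4, d_1 = (σ_2 - σ_1)/(6h_1) = -31/8. So S'(3) = -19/8.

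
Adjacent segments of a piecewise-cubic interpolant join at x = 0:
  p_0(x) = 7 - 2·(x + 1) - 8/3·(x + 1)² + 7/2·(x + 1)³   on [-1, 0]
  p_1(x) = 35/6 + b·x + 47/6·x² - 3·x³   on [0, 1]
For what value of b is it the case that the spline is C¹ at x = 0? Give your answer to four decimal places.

p_0'(x) = -2 - 16/3·(x + 1) + 21/2·(x + 1)², so p_0'(0) = 19/6. On the right, p_1'(0) = b, so b = 19/6.

3.1667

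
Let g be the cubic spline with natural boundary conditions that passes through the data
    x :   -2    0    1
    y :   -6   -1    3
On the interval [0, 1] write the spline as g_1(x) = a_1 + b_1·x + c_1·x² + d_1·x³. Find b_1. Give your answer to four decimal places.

With M_i denoting the second derivative at x_i, h_i = 2, 1, and Δ_i = (y_(i+1) − y_i)/h_i = 5/2, 4:
  2·M_0 + 6·M_1 + 1·M_2 = 6(Δ_1 - Δ_0) = 9
Natural end conditions: M_0 = M_2 = 0.
Solving the tridiagonal system: M_0 = 0, M_1 = 3/2, M_2 = 0.
On [0, 1], with g_1(x) = a_1 + b_1·x + c_1·x² + d_1·x³: c_1 = M_1/2 = 3/4, d_1 = (M_2 - M_1)/(6h_1) = -1/4, b_1 = Δ_1 - h_1(2M_1 + M_2)/6 = 7/2.

3.5000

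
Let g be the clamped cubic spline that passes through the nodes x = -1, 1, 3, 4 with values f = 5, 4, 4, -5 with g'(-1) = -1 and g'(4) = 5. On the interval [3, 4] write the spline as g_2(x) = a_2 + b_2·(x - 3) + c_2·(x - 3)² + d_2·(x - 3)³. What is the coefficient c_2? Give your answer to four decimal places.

-9.7826

With σ_i denoting the second derivative at x_i, h_i = 2, 2, 1, and Δ_i = (y_(i+1) − y_i)/h_i = -1/2, 0, -9:
  2·σ_0 + 8·σ_1 + 2·σ_2 = 6(Δ_1 - Δ_0) = 3
  2·σ_1 + 6·σ_2 + 1·σ_3 = 6(Δ_2 - Δ_1) = -54
Clamped end conditions give two more equations: 2h_0·σ_0 + h_0·σ_1 = 6(Δ_0 - g'(-1)) = 3 and h_2·σ_2 + 2h_2·σ_3 = 6(g'(4) - Δ_2) = 84.
Solving the tridiagonal system: σ_0 = -99/46, σ_1 = 267/46, σ_2 = -450/23, σ_3 = 1191/23.
On [3, 4], with g_2(x) = a_2 + b_2·(x - 3) + c_2·(x - 3)² + d_2·(x - 3)³: c_2 = σ_2/2 = -225/23, d_2 = (σ_3 - σ_2)/(6h_2) = 547/46, b_2 = Δ_2 - h_2(2σ_2 + σ_3)/6 = -511/46.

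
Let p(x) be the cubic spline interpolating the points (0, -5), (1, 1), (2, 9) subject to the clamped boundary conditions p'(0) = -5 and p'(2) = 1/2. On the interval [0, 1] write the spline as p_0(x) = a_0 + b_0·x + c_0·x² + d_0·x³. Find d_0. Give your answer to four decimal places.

With M_i denoting the second derivative at x_i, h_i = 1, 1, and Δ_i = (y_(i+1) − y_i)/h_i = 6, 8:
  1·M_0 + 4·M_1 + 1·M_2 = 6(Δ_1 - Δ_0) = 12
Clamped end conditions give two more equations: 2h_0·M_0 + h_0·M_1 = 6(Δ_0 - p'(0)) = 66 and h_1·M_1 + 2h_1·M_2 = 6(p'(2) - Δ_1) = -45.
Solving: M_0 = 131/4, M_1 = 1/2, M_2 = -91/4.
On [0, 1], with p_0(x) = a_0 + b_0·x + c_0·x² + d_0·x³: c_0 = M_0/2 = 131/8, d_0 = (M_1 - M_0)/(6h_0) = -43/8, b_0 = Δ_0 - h_0(2M_0 + M_1)/6 = -5.

-5.3750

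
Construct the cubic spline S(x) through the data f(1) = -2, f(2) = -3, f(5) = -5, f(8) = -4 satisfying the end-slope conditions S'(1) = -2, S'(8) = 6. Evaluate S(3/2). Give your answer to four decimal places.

With m_i denoting the second derivative at x_i, h_i = 1, 3, 3, and Δ_i = (y_(i+1) − y_i)/h_i = -1, -2/3, 1/3:
  1·m_0 + 8·m_1 + 3·m_2 = 6(Δ_1 - Δ_0) = 2
  3·m_1 + 12·m_2 + 3·m_3 = 6(Δ_2 - Δ_1) = 6
Clamped end conditions give two more equations: 2h_0·m_0 + h_0·m_1 = 6(Δ_0 - S'(1)) = 6 and h_2·m_2 + 2h_2·m_3 = 6(S'(8) - Δ_2) = 34.
Solving: m_0 = 88/31, m_1 = 10/31, m_2 = -106/93, m_3 = 580/93.
On [1, 2], S(x) = -2 - 2·(x - 1) + 44/31·(x - 1)² - 13/31·(x - 1)³.
With (x - 1) = 1/2: S(3/2) = -669/248.

-2.6976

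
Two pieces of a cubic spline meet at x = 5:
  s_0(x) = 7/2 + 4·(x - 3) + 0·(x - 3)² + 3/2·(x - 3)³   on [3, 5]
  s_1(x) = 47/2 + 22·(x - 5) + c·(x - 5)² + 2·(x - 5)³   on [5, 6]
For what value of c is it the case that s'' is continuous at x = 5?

s_0''(x) = 0 + 9·(x - 3), so s_0''(5) = 18. On the right, s_1''(5) = 2c, so c = 9.

9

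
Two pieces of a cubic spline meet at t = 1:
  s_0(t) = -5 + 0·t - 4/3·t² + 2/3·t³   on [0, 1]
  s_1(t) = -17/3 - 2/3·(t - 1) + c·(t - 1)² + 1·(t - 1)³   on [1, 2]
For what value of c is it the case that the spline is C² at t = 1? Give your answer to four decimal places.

s_0''(t) = -8/3 + 4·t, so s_0''(1) = 4/3. On the right, s_1''(1) = 2c, so c = 2/3.

0.6667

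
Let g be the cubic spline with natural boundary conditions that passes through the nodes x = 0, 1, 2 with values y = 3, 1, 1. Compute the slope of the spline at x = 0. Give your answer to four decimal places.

Let m_i = g''(x_i). Step sizes h_i = 1, 1; slopes of the chords Δ_i = (y_(i+1) - y_i)/h_i = -2, 0.
  1·m_0 + 4·m_1 + 1·m_2 = 6(Δ_1 - Δ_0) = 12
Natural end conditions: m_0 = m_2 = 0.
Solving: m_0 = 0, m_1 = 3, m_2 = 0.
On [0, 1], g'(x) = b_0 + 2c_0·x + 3d_0·x² with b_0 = Δ_0 - h_0(2m_0 + m_1)/6 = -5/2, c_0 = m_0/2 = 0, d_0 = (m_1 - m_0)/(6h_0) = 1/2. So g'(0) = -5/2.

-2.5000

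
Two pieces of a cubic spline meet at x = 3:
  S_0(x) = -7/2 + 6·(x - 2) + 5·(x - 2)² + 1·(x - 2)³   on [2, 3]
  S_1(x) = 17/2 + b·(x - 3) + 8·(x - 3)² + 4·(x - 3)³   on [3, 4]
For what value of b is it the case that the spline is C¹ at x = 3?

19

S_0'(x) = 6 + 10·(x - 2) + 3·(x - 2)², so S_0'(3) = 19. On the right, S_1'(3) = b, so b = 19.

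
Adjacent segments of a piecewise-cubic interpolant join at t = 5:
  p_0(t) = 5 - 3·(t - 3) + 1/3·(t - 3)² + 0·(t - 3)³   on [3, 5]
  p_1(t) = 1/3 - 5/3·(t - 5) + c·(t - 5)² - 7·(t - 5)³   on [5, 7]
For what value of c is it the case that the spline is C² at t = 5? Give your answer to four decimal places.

0.3333

p_0''(t) = 2/3 + 0·(t - 3), so p_0''(5) = 2/3. On the right, p_1''(5) = 2c, so c = 1/3.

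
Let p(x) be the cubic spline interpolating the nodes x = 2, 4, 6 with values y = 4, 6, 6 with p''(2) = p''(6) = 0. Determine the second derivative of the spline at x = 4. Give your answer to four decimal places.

-0.7500

Write M_i for p''(x_i). With h_i = 2, 2 and divided differences Δ_i = 1, 0, the continuity of p' gives the tridiagonal system
  2·M_0 + 8·M_1 + 2·M_2 = 6(Δ_1 - Δ_0) = -6
Natural end conditions: M_0 = M_2 = 0.
Solving: M_0 = 0, M_1 = -3/4, M_2 = 0.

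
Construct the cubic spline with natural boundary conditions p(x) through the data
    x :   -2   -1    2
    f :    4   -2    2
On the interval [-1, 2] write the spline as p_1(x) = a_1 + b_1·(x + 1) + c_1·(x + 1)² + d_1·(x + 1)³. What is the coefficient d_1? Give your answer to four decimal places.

-0.3056

Write M_i for p''(x_i). With h_i = 1, 3 and divided differences Δ_i = -6, 4/3, the continuity of p' gives the tridiagonal system
  1·M_0 + 8·M_1 + 3·M_2 = 6(Δ_1 - Δ_0) = 44
Natural end conditions: M_0 = M_2 = 0.
Solving the tridiagonal system: M_0 = 0, M_1 = 11/2, M_2 = 0.
On [-1, 2], with p_1(x) = a_1 + b_1·(x + 1) + c_1·(x + 1)² + d_1·(x + 1)³: c_1 = M_1/2 = 11/4, d_1 = (M_2 - M_1)/(6h_1) = -11/36, b_1 = Δ_1 - h_1(2M_1 + M_2)/6 = -25/6.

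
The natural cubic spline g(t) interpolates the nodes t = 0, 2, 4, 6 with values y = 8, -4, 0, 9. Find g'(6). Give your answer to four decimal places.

Let M_i = g''(x_i). Step sizes h_i = 2, 2, 2; slopes of the chords Δ_i = (y_(i+1) - y_i)/h_i = -6, 2, 9/2.
  2·M_0 + 8·M_1 + 2·M_2 = 6(Δ_1 - Δ_0) = 48
  2·M_1 + 8·M_2 + 2·M_3 = 6(Δ_2 - Δ_1) = 15
Natural end conditions: M_0 = M_3 = 0.
Solving the tridiagonal system: M_0 = 0, M_1 = 59/10, M_2 = 2/5, M_3 = 0.
On [4, 6], g'(t) = b_2 + 2c_2·(t - 4) + 3d_2·(t - 4)² with b_2 = Δ_2 - h_2(2M_2 + M_3)/6 = 127/30, c_2 = M_2/2 = 1/5, d_2 = (M_3 - M_2)/(6h_2) = -1/30. So g'(6) = 139/30.

4.6333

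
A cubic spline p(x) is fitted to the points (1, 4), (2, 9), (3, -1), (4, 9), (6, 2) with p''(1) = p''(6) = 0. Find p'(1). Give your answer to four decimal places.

Let M_i = p''(x_i). Step sizes h_i = 1, 1, 1, 2; slopes of the chords Δ_i = (y_(i+1) - y_i)/h_i = 5, -10, 10, -7/2.
  1·M_0 + 4·M_1 + 1·M_2 = 6(Δ_1 - Δ_0) = -90
  1·M_1 + 4·M_2 + 1·M_3 = 6(Δ_2 - Δ_1) = 120
  1·M_2 + 6·M_3 + 2·M_4 = 6(Δ_3 - Δ_2) = -81
Natural end conditions: M_0 = M_4 = 0.
Solving: M_0 = 0, M_1 = -2871/86, M_2 = 1872/43, M_3 = -1785/86, M_4 = 0.
On [1, 2], p'(x) = b_0 + 2c_0·(x - 1) + 3d_0·(x - 1)² with b_0 = Δ_0 - h_0(2M_0 + M_1)/6 = 1817/172, c_0 = M_0/2 = 0, d_0 = (M_1 - M_0)/(6h_0) = -957/172. So p'(1) = 1817/172.

10.5640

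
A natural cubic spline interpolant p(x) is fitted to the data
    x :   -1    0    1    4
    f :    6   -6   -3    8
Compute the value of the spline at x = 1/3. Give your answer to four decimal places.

-6.3078

Write M_i for p''(x_i). With h_i = 1, 1, 3 and divided differences Δ_i = -12, 3, 11/3, the continuity of p' gives the tridiagonal system
  1·M_0 + 4·M_1 + 1·M_2 = 6(Δ_1 - Δ_0) = 90
  1·M_1 + 8·M_2 + 3·M_3 = 6(Δ_2 - Δ_1) = 4
Natural end conditions: M_0 = M_3 = 0.
Hence M_0 = 0, M_1 = 716/31, M_2 = -74/31, M_3 = 0.
On [0, 1], p(x) = -6 - 400/93·x + 358/31·x² - 395/93·x³.
With x = 1/3: p(1/3) = -15839/2511.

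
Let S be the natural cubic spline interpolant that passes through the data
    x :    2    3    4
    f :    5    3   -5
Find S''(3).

-9

Let M_i = S''(x_i). Step sizes h_i = 1, 1; slopes of the chords Δ_i = (y_(i+1) - y_i)/h_i = -2, -8.
  1·M_0 + 4·M_1 + 1·M_2 = 6(Δ_1 - Δ_0) = -36
Natural end conditions: M_0 = M_2 = 0.
Solving: M_0 = 0, M_1 = -9, M_2 = 0.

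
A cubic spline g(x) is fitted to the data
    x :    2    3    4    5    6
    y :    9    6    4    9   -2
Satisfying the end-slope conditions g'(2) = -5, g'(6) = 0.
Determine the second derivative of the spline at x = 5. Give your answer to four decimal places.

With M_i denoting the second derivative at x_i, h_i = 1, 1, 1, 1, and Δ_i = (y_(i+1) − y_i)/h_i = -3, -2, 5, -11:
  1·M_0 + 4·M_1 + 1·M_2 = 6(Δ_1 - Δ_0) = 6
  1·M_1 + 4·M_2 + 1·M_3 = 6(Δ_2 - Δ_1) = 42
  1·M_2 + 4·M_3 + 1·M_4 = 6(Δ_3 - Δ_2) = -96
Clamped end conditions give two more equations: 2h_0·M_0 + h_0·M_1 = 6(Δ_0 - g'(2)) = 12 and h_3·M_3 + 2h_3·M_4 = 6(g'(6) - Δ_3) = 66.
Hence M_0 = 65/7, M_1 = -46/7, M_2 = 23, M_3 = -304/7, M_4 = 383/7.

-43.4286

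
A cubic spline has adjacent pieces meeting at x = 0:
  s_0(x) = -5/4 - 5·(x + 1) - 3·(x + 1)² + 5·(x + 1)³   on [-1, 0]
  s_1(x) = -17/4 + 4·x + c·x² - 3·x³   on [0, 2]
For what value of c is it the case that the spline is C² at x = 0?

12

s_0''(x) = -6 + 30·(x + 1), so s_0''(0) = 24. On the right, s_1''(0) = 2c, so c = 12.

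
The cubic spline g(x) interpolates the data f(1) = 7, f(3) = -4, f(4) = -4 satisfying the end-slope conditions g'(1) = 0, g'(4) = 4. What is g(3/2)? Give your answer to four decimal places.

Write m_i for g''(x_i). With h_i = 2, 1 and divided differences Δ_i = -11/2, 0, the continuity of g' gives the tridiagonal system
  2·m_0 + 6·m_1 + 1·m_2 = 6(Δ_1 - Δ_0) = 33
Clamped end conditions give two more equations: 2h_0·m_0 + h_0·m_1 = 6(Δ_0 - g'(1)) = -33 and h_1·m_1 + 2h_1·m_2 = 6(g'(4) - Δ_1) = 24.
Solving: m_0 = -149/12, m_1 = 25/3, m_2 = 47/6.
On [1, 3], g(x) = 7 + 0·(x - 1) - 149/24·(x - 1)² + 83/48·(x - 1)³.
With (x - 1) = 1/2: g(3/2) = 725/128.

5.6641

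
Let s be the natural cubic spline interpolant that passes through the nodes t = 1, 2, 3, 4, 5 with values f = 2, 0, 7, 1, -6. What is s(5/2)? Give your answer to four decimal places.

With σ_i denoting the second derivative at x_i, h_i = 1, 1, 1, 1, and Δ_i = (y_(i+1) − y_i)/h_i = -2, 7, -6, -7:
  1·σ_0 + 4·σ_1 + 1·σ_2 = 6(Δ_1 - Δ_0) = 54
  1·σ_1 + 4·σ_2 + 1·σ_3 = 6(Δ_2 - Δ_1) = -78
  1·σ_2 + 4·σ_3 + 1·σ_4 = 6(Δ_3 - Δ_2) = -6
Natural end conditions: σ_0 = σ_4 = 0.
Solving: σ_0 = 0, σ_1 = 279/14, σ_2 = -180/7, σ_3 = 69/14, σ_4 = 0.
On [2, 3], s(t) = 0 + 65/14·(t - 2) + 279/28·(t - 2)² - 213/28·(t - 2)³.
With (t - 2) = 1/2: s(5/2) = 865/224.

3.8616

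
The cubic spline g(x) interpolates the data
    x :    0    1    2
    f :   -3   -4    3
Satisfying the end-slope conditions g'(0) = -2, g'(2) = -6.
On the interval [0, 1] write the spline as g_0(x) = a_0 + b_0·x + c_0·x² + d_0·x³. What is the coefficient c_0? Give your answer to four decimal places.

-5.5000

Write M_i for g''(x_i). With h_i = 1, 1 and divided differences Δ_i = -1, 7, the continuity of g' gives the tridiagonal system
  1·M_0 + 4·M_1 + 1·M_2 = 6(Δ_1 - Δ_0) = 48
Clamped end conditions give two more equations: 2h_0·M_0 + h_0·M_1 = 6(Δ_0 - g'(0)) = 6 and h_1·M_1 + 2h_1·M_2 = 6(g'(2) - Δ_1) = -78.
Solving the tridiagonal system: M_0 = -11, M_1 = 28, M_2 = -53.
On [0, 1], with g_0(x) = a_0 + b_0·x + c_0·x² + d_0·x³: c_0 = M_0/2 = -11/2, d_0 = (M_1 - M_0)/(6h_0) = 13/2, b_0 = Δ_0 - h_0(2M_0 + M_1)/6 = -2.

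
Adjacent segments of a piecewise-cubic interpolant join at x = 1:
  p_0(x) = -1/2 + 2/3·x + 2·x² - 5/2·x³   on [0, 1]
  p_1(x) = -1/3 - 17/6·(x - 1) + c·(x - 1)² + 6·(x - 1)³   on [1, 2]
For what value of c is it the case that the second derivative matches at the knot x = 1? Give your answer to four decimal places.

p_0''(x) = 4 - 15·x, so p_0''(1) = -11. On the right, p_1''(1) = 2c, so c = -11/2.

-5.5000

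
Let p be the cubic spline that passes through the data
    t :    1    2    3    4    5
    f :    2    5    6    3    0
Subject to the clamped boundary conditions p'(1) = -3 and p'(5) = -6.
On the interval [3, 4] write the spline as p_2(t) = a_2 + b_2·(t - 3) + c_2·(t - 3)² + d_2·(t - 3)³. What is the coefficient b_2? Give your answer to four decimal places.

-1.9286

Put m_i = p'' at the i-th knot. Here h = (1, 1, 1, 1) and Δ = (3, 1, -3, -3), so the interior equations h_(i-1)·m_(i-1) + 2(h_(i-1)+h_i)·m_i + h_i·m_(i+1) = 6(Δ_i − Δ_(i-1)) read
  1·m_0 + 4·m_1 + 1·m_2 = 6(Δ_1 - Δ_0) = -12
  1·m_1 + 4·m_2 + 1·m_3 = 6(Δ_2 - Δ_1) = -24
  1·m_2 + 4·m_3 + 1·m_4 = 6(Δ_3 - Δ_2) = 0
Clamped end conditions give two more equations: 2h_0·m_0 + h_0·m_1 = 6(Δ_0 - p'(1)) = 36 and h_3·m_3 + 2h_3·m_4 = 6(p'(5) - Δ_3) = -18.
Solving: m_0 = 603/28, m_1 = -99/14, m_2 = -21/4, m_3 = 57/14, m_4 = -309/28.
On [3, 4], with p_2(t) = a_2 + b_2·(t - 3) + c_2·(t - 3)² + d_2·(t - 3)³: c_2 = m_2/2 = -21/8, d_2 = (m_3 - m_2)/(6h_2) = 87/56, b_2 = Δ_2 - h_2(2m_2 + m_3)/6 = -27/14.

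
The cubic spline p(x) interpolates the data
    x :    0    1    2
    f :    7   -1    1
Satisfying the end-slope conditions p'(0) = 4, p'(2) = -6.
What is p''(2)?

-44

Put σ_i = p'' at the i-th knot. Here h = (1, 1) and Δ = (-8, 2), so the interior equations h_(i-1)·σ_(i-1) + 2(h_(i-1)+h_i)·σ_i + h_i·σ_(i+1) = 6(Δ_i − Δ_(i-1)) read
  1·σ_0 + 4·σ_1 + 1·σ_2 = 6(Δ_1 - Δ_0) = 60
Clamped end conditions give two more equations: 2h_0·σ_0 + h_0·σ_1 = 6(Δ_0 - p'(0)) = -72 and h_1·σ_1 + 2h_1·σ_2 = 6(p'(2) - Δ_1) = -48.
Solving: σ_0 = -56, σ_1 = 40, σ_2 = -44.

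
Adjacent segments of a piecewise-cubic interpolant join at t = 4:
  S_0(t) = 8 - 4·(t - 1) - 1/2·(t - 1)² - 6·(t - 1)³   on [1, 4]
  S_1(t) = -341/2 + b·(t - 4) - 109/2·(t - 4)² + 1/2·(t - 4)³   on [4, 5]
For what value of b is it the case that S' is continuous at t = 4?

S_0'(t) = -4 - 1·(t - 1) - 18·(t - 1)², so S_0'(4) = -169. On the right, S_1'(4) = b, so b = -169.

-169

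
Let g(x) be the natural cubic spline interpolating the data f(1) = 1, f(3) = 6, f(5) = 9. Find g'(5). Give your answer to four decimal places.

1.2500

Put m_i = g'' at the i-th knot. Here h = (2, 2) and Δ = (5/2, 3/2), so the interior equations h_(i-1)·m_(i-1) + 2(h_(i-1)+h_i)·m_i + h_i·m_(i+1) = 6(Δ_i − Δ_(i-1)) read
  2·m_0 + 8·m_1 + 2·m_2 = 6(Δ_1 - Δ_0) = -6
Natural end conditions: m_0 = m_2 = 0.
Forward elimination and back-substitution give m_0 = 0, m_1 = -3/4, m_2 = 0.
On [3, 5], g'(x) = b_1 + 2c_1·(x - 3) + 3d_1·(x - 3)² with b_1 = Δ_1 - h_1(2m_1 + m_2)/6 = 2, c_1 = m_1/2 = -3/8, d_1 = (m_2 - m_1)/(6h_1) = 1/16. So g'(5) = 5/4.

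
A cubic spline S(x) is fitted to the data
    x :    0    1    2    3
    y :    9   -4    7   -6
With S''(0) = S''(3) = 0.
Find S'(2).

3

Let M_i = S''(x_i). Step sizes h_i = 1, 1, 1; slopes of the chords Δ_i = (y_(i+1) - y_i)/h_i = -13, 11, -13.
  1·M_0 + 4·M_1 + 1·M_2 = 6(Δ_1 - Δ_0) = 144
  1·M_1 + 4·M_2 + 1·M_3 = 6(Δ_2 - Δ_1) = -144
Natural end conditions: M_0 = M_3 = 0.
Forward elimination and back-substitution give M_0 = 0, M_1 = 48, M_2 = -48, M_3 = 0.
On [2, 3], S'(x) = b_2 + 2c_2·(x - 2) + 3d_2·(x - 2)² with b_2 = Δ_2 - h_2(2M_2 + M_3)/6 = 3, c_2 = M_2/2 = -24, d_2 = (M_3 - M_2)/(6h_2) = 8. So S'(2) = 3.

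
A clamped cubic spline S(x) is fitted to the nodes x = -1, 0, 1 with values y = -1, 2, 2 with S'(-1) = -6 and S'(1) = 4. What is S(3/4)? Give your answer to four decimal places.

1.5664

With M_i denoting the second derivative at x_i, h_i = 1, 1, and Δ_i = (y_(i+1) − y_i)/h_i = 3, 0:
  1·M_0 + 4·M_1 + 1·M_2 = 6(Δ_1 - Δ_0) = -18
Clamped end conditions give two more equations: 2h_0·M_0 + h_0·M_1 = 6(Δ_0 - S'(-1)) = 54 and h_1·M_1 + 2h_1·M_2 = 6(S'(1) - Δ_1) = 24.
Hence M_0 = 73/2, M_1 = -19, M_2 = 43/2.
On [0, 1], S(x) = 2 + 11/4·x - 19/2·x² + 27/4·x³.
With x = 3/4: S(3/4) = 401/256.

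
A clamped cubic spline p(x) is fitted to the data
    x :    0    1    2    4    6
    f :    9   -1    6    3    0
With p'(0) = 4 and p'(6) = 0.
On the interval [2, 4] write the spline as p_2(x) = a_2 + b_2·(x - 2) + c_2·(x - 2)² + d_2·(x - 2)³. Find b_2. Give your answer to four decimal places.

Write M_i for p''(x_i). With h_i = 1, 1, 2, 2 and divided differences Δ_i = -10, 7, -3/2, -3/2, the continuity of p' gives the tridiagonal system
  1·M_0 + 4·M_1 + 1·M_2 = 6(Δ_1 - Δ_0) = 102
  1·M_1 + 6·M_2 + 2·M_3 = 6(Δ_2 - Δ_1) = -51
  2·M_2 + 8·M_3 + 2·M_4 = 6(Δ_3 - Δ_2) = 0
Clamped end conditions give two more equations: 2h_0·M_0 + h_0·M_1 = 6(Δ_0 - p'(0)) = -84 and h_3·M_3 + 2h_3·M_4 = 6(p'(6) - Δ_3) = 9.
Solving the tridiagonal system: M_0 = -1367/21, M_1 = 970/21, M_2 = -53/3, M_3 = 185/42, M_4 = 1/21.
On [2, 4], with p_2(x) = a_2 + b_2·(x - 2) + c_2·(x - 2)² + d_2·(x - 2)³: c_2 = M_2/2 = -53/6, d_2 = (M_3 - M_2)/(6h_2) = 103/56, b_2 = Δ_2 - h_2(2M_2 + M_3)/6 = 185/21.

8.8095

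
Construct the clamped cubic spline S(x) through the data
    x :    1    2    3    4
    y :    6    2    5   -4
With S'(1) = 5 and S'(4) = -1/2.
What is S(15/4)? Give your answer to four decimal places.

-2.7172

With m_i denoting the second derivative at x_i, h_i = 1, 1, 1, and Δ_i = (y_(i+1) − y_i)/h_i = -4, 3, -9:
  1·m_0 + 4·m_1 + 1·m_2 = 6(Δ_1 - Δ_0) = 42
  1·m_1 + 4·m_2 + 1·m_3 = 6(Δ_2 - Δ_1) = -72
Clamped end conditions give two more equations: 2h_0·m_0 + h_0·m_1 = 6(Δ_0 - S'(1)) = -54 and h_2·m_2 + 2h_2·m_3 = 6(S'(4) - Δ_2) = 51.
Hence m_0 = -631/15, m_1 = 452/15, m_2 = -547/15, m_3 = 656/15.
On [3, 4], S(x) = 5 - 62/15·(x - 3) - 547/30·(x - 3)² + 401/30·(x - 3)³.
With (x - 3) = 3/4: S(15/4) = -1739/640.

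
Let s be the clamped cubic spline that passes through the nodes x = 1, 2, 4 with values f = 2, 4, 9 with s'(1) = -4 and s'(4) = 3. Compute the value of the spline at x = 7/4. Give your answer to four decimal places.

Put M_i = s'' at the i-th knot. Here h = (1, 2) and Δ = (2, 5/2), so the interior equations h_(i-1)·M_(i-1) + 2(h_(i-1)+h_i)·M_i + h_i·M_(i+1) = 6(Δ_i − Δ_(i-1)) read
  1·M_0 + 6·M_1 + 2·M_2 = 6(Δ_1 - Δ_0) = 3
Clamped end conditions give two more equations: 2h_0·M_0 + h_0·M_1 = 6(Δ_0 - s'(1)) = 36 and h_1·M_1 + 2h_1·M_2 = 6(s'(4) - Δ_1) = 3.
Solving: M_0 = 119/6, M_1 = -11/3, M_2 = 31/12.
On [1, 2], s(x) = 2 - 4·(x - 1) + 119/12·(x - 1)² - 47/12·(x - 1)³.
With (x - 1) = 3/4: s(7/4) = 749/256.

2.9258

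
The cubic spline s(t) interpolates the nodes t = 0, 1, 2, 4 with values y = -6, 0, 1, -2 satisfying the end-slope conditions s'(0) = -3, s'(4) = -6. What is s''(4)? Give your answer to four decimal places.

Write σ_i for s''(x_i). With h_i = 1, 1, 2 and divided differences Δ_i = 6, 1, -3/2, the continuity of s' gives the tridiagonal system
  1·σ_0 + 4·σ_1 + 1·σ_2 = 6(Δ_1 - Δ_0) = -30
  1·σ_1 + 6·σ_2 + 2·σ_3 = 6(Δ_2 - Δ_1) = -15
Clamped end conditions give two more equations: 2h_0·σ_0 + h_0·σ_1 = 6(Δ_0 - s'(0)) = 54 and h_2·σ_2 + 2h_2·σ_3 = 6(s'(4) - Δ_2) = -27.
Solving the tridiagonal system: σ_0 = 783/22, σ_1 = -189/11, σ_2 = 69/22, σ_3 = -183/22.

-8.3182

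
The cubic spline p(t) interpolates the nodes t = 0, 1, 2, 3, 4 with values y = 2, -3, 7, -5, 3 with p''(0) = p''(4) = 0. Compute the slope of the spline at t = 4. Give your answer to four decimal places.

15.1964

Let σ_i = p''(x_i). Step sizes h_i = 1, 1, 1, 1; slopes of the chords Δ_i = (y_(i+1) - y_i)/h_i = -5, 10, -12, 8.
  1·σ_0 + 4·σ_1 + 1·σ_2 = 6(Δ_1 - Δ_0) = 90
  1·σ_1 + 4·σ_2 + 1·σ_3 = 6(Δ_2 - Δ_1) = -132
  1·σ_2 + 4·σ_3 + 1·σ_4 = 6(Δ_3 - Δ_2) = 120
Natural end conditions: σ_0 = σ_4 = 0.
Solving the tridiagonal system: σ_0 = 0, σ_1 = 999/28, σ_2 = -369/7, σ_3 = 1209/28, σ_4 = 0.
On [3, 4], p'(t) = b_3 + 2c_3·(t - 3) + 3d_3·(t - 3)² with b_3 = Δ_3 - h_3(2σ_3 + σ_4)/6 = -179/28, c_3 = σ_3/2 = 1209/56, d_3 = (σ_4 - σ_3)/(6h_3) = -403/56. So p'(4) = 851/56.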